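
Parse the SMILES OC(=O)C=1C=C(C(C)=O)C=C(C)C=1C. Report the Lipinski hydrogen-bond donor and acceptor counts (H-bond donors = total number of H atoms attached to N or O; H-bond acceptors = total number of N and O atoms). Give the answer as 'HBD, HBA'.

Donors: find every N or O and count the H atoms it carries.
  atom 1 (O): bond orders sum to 1 → 1 H
  atom 3 (O): bond orders sum to 2 → 0 H
  atom 9 (O): bond orders sum to 2 → 0 H
Lipinski HBD = 1.
Acceptors: N atoms = 0, O atoms = 3 → HBA = 3.

1, 3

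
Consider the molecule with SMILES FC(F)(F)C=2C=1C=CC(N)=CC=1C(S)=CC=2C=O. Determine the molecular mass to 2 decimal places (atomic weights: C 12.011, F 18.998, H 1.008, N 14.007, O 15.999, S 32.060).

First, the molecular formula is C12H8F3NOS (counting implicit H from valence).
  C: 12 × 12.011 = 144.132
  F: 3 × 18.998 = 56.994
  H: 8 × 1.008 = 8.064
  N: 1 × 14.007 = 14.007
  O: 1 × 15.999 = 15.999
  S: 1 × 32.060 = 32.060
Sum: 12×12.011 + 3×18.998 + 8×1.008 + 1×14.007 + 1×15.999 + 1×32.060 = 271.256 → 271.26 g/mol.

271.26 g/mol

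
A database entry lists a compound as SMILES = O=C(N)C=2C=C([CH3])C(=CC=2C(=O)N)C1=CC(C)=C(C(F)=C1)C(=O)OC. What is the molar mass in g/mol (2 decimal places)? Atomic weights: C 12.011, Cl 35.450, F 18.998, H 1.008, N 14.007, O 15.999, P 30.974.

344.34 g/mol

First, the molecular formula is C18H17FN2O4 (counting implicit H from valence).
  C: 18 × 12.011 = 216.198
  F: 1 × 18.998 = 18.998
  H: 17 × 1.008 = 17.136
  N: 2 × 14.007 = 28.014
  O: 4 × 15.999 = 63.996
Sum: 18×12.011 + 1×18.998 + 17×1.008 + 2×14.007 + 4×15.999 = 344.342 → 344.34 g/mol.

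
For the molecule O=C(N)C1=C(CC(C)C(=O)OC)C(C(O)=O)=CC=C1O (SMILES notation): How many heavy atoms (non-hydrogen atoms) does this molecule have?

Every atom symbol written in the SMILES (organic subset) is one heavy atom; implicit H are not written.
Heavy atoms by element → C:13, N:1, O:6.
Total: 20.

20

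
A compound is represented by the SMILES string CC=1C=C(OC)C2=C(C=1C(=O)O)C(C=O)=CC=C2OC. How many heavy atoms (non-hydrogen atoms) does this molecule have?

Every atom symbol written in the SMILES (organic subset) is one heavy atom; implicit H are not written.
Heavy atoms by element → C:15, O:5.
Total: 20.

20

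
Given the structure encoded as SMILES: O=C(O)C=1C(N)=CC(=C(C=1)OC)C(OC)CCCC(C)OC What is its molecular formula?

Walk through each heavy atom and fill implicit hydrogens from standard valence (C 4, N 3, O 2, S 2, halogen 1):
  atom 1: O, bond orders sum to 2 (valence 2) → 0 H
  atom 2: C, bond orders sum to 4 (valence 4) → 0 H
  atom 3: O, bond orders sum to 1 (valence 2) → 1 H
  atom 4: C, bond orders sum to 4 (valence 4) → 0 H
  atom 5: C, bond orders sum to 4 (valence 4) → 0 H
  atom 6: N, bond orders sum to 1 (valence 3) → 2 H
  atom 7: C, bond orders sum to 3 (valence 4) → 1 H
  atom 8: C, bond orders sum to 4 (valence 4) → 0 H
  atom 9: C, bond orders sum to 4 (valence 4) → 0 H
  atom 10: C, bond orders sum to 3 (valence 4) → 1 H
  atom 11: O, bond orders sum to 2 (valence 2) → 0 H
  atom 12: C, bond orders sum to 1 (valence 4) → 3 H
  atom 13: C, bond orders sum to 3 (valence 4) → 1 H
  atom 14: O, bond orders sum to 2 (valence 2) → 0 H
  atom 15: C, bond orders sum to 1 (valence 4) → 3 H
  atom 16: C, bond orders sum to 2 (valence 4) → 2 H
  atom 17: C, bond orders sum to 2 (valence 4) → 2 H
  atom 18: C, bond orders sum to 2 (valence 4) → 2 H
  atom 19: C, bond orders sum to 3 (valence 4) → 1 H
  atom 20: C, bond orders sum to 1 (valence 4) → 3 H
  atom 21: O, bond orders sum to 2 (valence 2) → 0 H
  atom 22: C, bond orders sum to 1 (valence 4) → 3 H
Totals → C:16, H:25, N:1, O:5.
In Hill order: C16H25NO5.

C16H25NO5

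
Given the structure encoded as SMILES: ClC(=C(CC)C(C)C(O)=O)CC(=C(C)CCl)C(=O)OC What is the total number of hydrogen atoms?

20

Walk through each heavy atom and fill implicit hydrogens from standard valence (C 4, N 3, O 2, S 2, halogen 1):
  atom 1: Cl (halogen, monovalent) → 0 H
  atom 2: C, bond orders sum to 4 (valence 4) → 0 H
  atom 3: C, bond orders sum to 4 (valence 4) → 0 H
  atom 4: C, bond orders sum to 2 (valence 4) → 2 H
  atom 5: C, bond orders sum to 1 (valence 4) → 3 H
  atom 6: C, bond orders sum to 3 (valence 4) → 1 H
  atom 7: C, bond orders sum to 1 (valence 4) → 3 H
  atom 8: C, bond orders sum to 4 (valence 4) → 0 H
  atom 9: O, bond orders sum to 1 (valence 2) → 1 H
  atom 10: O, bond orders sum to 2 (valence 2) → 0 H
  atom 11: C, bond orders sum to 2 (valence 4) → 2 H
  atom 12: C, bond orders sum to 4 (valence 4) → 0 H
  atom 13: C, bond orders sum to 4 (valence 4) → 0 H
  atom 14: C, bond orders sum to 1 (valence 4) → 3 H
  atom 15: C, bond orders sum to 2 (valence 4) → 2 H
  atom 16: Cl (halogen, monovalent) → 0 H
  atom 17: C, bond orders sum to 4 (valence 4) → 0 H
  atom 18: O, bond orders sum to 2 (valence 2) → 0 H
  atom 19: O, bond orders sum to 2 (valence 2) → 0 H
  atom 20: C, bond orders sum to 1 (valence 4) → 3 H
Total hydrogens: 20.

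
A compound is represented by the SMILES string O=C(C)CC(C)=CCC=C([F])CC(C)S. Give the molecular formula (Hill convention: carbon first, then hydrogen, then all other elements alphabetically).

C12H19FOS

Walk through each heavy atom and fill implicit hydrogens from standard valence (C 4, N 3, O 2, S 2, halogen 1):
  atom 1: O, bond orders sum to 2 (valence 2) → 0 H
  atom 2: C, bond orders sum to 4 (valence 4) → 0 H
  atom 3: C, bond orders sum to 1 (valence 4) → 3 H
  atom 4: C, bond orders sum to 2 (valence 4) → 2 H
  atom 5: C, bond orders sum to 4 (valence 4) → 0 H
  atom 6: C, bond orders sum to 1 (valence 4) → 3 H
  atom 7: C, bond orders sum to 3 (valence 4) → 1 H
  atom 8: C, bond orders sum to 2 (valence 4) → 2 H
  atom 9: C, bond orders sum to 3 (valence 4) → 1 H
  atom 10: C, bond orders sum to 4 (valence 4) → 0 H
  atom 11: F with explicit H count 0
  atom 12: C, bond orders sum to 2 (valence 4) → 2 H
  atom 13: C, bond orders sum to 3 (valence 4) → 1 H
  atom 14: C, bond orders sum to 1 (valence 4) → 3 H
  atom 15: S, bond orders sum to 1 (valence 2) → 1 H
Totals → C:12, H:19, F:1, O:1, S:1.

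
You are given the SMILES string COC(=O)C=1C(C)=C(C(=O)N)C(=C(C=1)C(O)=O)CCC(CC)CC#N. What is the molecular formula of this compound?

C18H22N2O5

Walk through each heavy atom and fill implicit hydrogens from standard valence (C 4, N 3, O 2, S 2, halogen 1):
  atom 1: C, bond orders sum to 1 (valence 4) → 3 H
  atom 2: O, bond orders sum to 2 (valence 2) → 0 H
  atom 3: C, bond orders sum to 4 (valence 4) → 0 H
  atom 4: O, bond orders sum to 2 (valence 2) → 0 H
  atom 5: C, bond orders sum to 4 (valence 4) → 0 H
  atom 6: C, bond orders sum to 4 (valence 4) → 0 H
  atom 7: C, bond orders sum to 1 (valence 4) → 3 H
  atom 8: C, bond orders sum to 4 (valence 4) → 0 H
  atom 9: C, bond orders sum to 4 (valence 4) → 0 H
  atom 10: O, bond orders sum to 2 (valence 2) → 0 H
  atom 11: N, bond orders sum to 1 (valence 3) → 2 H
  atom 12: C, bond orders sum to 4 (valence 4) → 0 H
  atom 13: C, bond orders sum to 4 (valence 4) → 0 H
  atom 14: C, bond orders sum to 3 (valence 4) → 1 H
  atom 15: C, bond orders sum to 4 (valence 4) → 0 H
  atom 16: O, bond orders sum to 1 (valence 2) → 1 H
  atom 17: O, bond orders sum to 2 (valence 2) → 0 H
  atom 18: C, bond orders sum to 2 (valence 4) → 2 H
  atom 19: C, bond orders sum to 2 (valence 4) → 2 H
  atom 20: C, bond orders sum to 3 (valence 4) → 1 H
  atom 21: C, bond orders sum to 2 (valence 4) → 2 H
  atom 22: C, bond orders sum to 1 (valence 4) → 3 H
  atom 23: C, bond orders sum to 2 (valence 4) → 2 H
  atom 24: C, bond orders sum to 4 (valence 4) → 0 H
  atom 25: N, bond orders sum to 3 (valence 3) → 0 H
Totals → C:18, H:22, N:2, O:5.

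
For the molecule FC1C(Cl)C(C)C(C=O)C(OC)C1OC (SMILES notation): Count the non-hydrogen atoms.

Every atom symbol written in the SMILES (organic subset) is one heavy atom; implicit H are not written.
Heavy atoms by element → C:10, Cl:1, F:1, O:3.
Total: 15.

15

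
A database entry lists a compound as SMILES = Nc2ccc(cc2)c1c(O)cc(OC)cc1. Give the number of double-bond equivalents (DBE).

8

Molecular formula: C13H13NO2.
DoU = (2C + 2 + N − H − X) / 2, where X is the halogen count and O/S are ignored.
    = (2·13 + 2 + 1 − 13 − 0) / 2 = 16 / 2 = 8.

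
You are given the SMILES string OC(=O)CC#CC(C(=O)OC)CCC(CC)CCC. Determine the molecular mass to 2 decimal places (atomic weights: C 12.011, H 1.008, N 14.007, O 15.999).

268.35 g/mol

First, the molecular formula is C15H24O4 (counting implicit H from valence).
  C: 15 × 12.011 = 180.165
  H: 24 × 1.008 = 24.192
  O: 4 × 15.999 = 63.996
Sum: 15×12.011 + 24×1.008 + 4×15.999 = 268.353 → 268.35 g/mol.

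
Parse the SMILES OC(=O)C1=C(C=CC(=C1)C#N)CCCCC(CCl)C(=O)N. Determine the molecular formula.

C15H17ClN2O3

Walk through each heavy atom and fill implicit hydrogens from standard valence (C 4, N 3, O 2, S 2, halogen 1):
  atom 1: O, bond orders sum to 1 (valence 2) → 1 H
  atom 2: C, bond orders sum to 4 (valence 4) → 0 H
  atom 3: O, bond orders sum to 2 (valence 2) → 0 H
  atom 4: C, bond orders sum to 4 (valence 4) → 0 H
  atom 5: C, bond orders sum to 4 (valence 4) → 0 H
  atom 6: C, bond orders sum to 3 (valence 4) → 1 H
  atom 7: C, bond orders sum to 3 (valence 4) → 1 H
  atom 8: C, bond orders sum to 4 (valence 4) → 0 H
  atom 9: C, bond orders sum to 3 (valence 4) → 1 H
  atom 10: C, bond orders sum to 4 (valence 4) → 0 H
  atom 11: N, bond orders sum to 3 (valence 3) → 0 H
  atom 12: C, bond orders sum to 2 (valence 4) → 2 H
  atom 13: C, bond orders sum to 2 (valence 4) → 2 H
  atom 14: C, bond orders sum to 2 (valence 4) → 2 H
  atom 15: C, bond orders sum to 2 (valence 4) → 2 H
  atom 16: C, bond orders sum to 3 (valence 4) → 1 H
  atom 17: C, bond orders sum to 2 (valence 4) → 2 H
  atom 18: Cl (halogen, monovalent) → 0 H
  atom 19: C, bond orders sum to 4 (valence 4) → 0 H
  atom 20: O, bond orders sum to 2 (valence 2) → 0 H
  atom 21: N, bond orders sum to 1 (valence 3) → 2 H
Totals → C:15, H:17, Cl:1, N:2, O:3.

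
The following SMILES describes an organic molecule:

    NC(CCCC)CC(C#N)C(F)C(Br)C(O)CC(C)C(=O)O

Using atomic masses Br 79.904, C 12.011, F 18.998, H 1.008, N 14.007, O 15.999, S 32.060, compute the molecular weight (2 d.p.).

381.29 g/mol

First, the molecular formula is C15H26BrFN2O3 (counting implicit H from valence).
  Br: 1 × 79.904 = 79.904
  C: 15 × 12.011 = 180.165
  F: 1 × 18.998 = 18.998
  H: 26 × 1.008 = 26.208
  N: 2 × 14.007 = 28.014
  O: 3 × 15.999 = 47.997
Sum: 1×79.904 + 15×12.011 + 1×18.998 + 26×1.008 + 2×14.007 + 3×15.999 = 381.286 → 381.29 g/mol.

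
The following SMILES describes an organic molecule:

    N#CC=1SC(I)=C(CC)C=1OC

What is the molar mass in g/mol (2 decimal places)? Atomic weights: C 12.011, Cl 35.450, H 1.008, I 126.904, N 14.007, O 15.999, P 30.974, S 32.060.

First, the molecular formula is C8H8INOS (counting implicit H from valence).
  C: 8 × 12.011 = 96.088
  H: 8 × 1.008 = 8.064
  I: 1 × 126.904 = 126.904
  N: 1 × 14.007 = 14.007
  O: 1 × 15.999 = 15.999
  S: 1 × 32.060 = 32.060
Sum: 8×12.011 + 8×1.008 + 1×126.904 + 1×14.007 + 1×15.999 + 1×32.060 = 293.122 → 293.12 g/mol.

293.12 g/mol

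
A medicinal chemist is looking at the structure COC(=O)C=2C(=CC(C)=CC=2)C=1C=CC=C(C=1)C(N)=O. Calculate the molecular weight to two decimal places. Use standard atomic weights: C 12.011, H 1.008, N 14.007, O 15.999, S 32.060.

269.30 g/mol

First, the molecular formula is C16H15NO3 (counting implicit H from valence).
  C: 16 × 12.011 = 192.176
  H: 15 × 1.008 = 15.120
  N: 1 × 14.007 = 14.007
  O: 3 × 15.999 = 47.997
Sum: 16×12.011 + 15×1.008 + 1×14.007 + 3×15.999 = 269.300 → 269.30 g/mol.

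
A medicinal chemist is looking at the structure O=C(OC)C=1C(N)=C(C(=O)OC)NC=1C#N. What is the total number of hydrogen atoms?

9

Walk through each heavy atom and fill implicit hydrogens from standard valence (C 4, N 3, O 2, S 2, halogen 1):
  atom 1: O, bond orders sum to 2 (valence 2) → 0 H
  atom 2: C, bond orders sum to 4 (valence 4) → 0 H
  atom 3: O, bond orders sum to 2 (valence 2) → 0 H
  atom 4: C, bond orders sum to 1 (valence 4) → 3 H
  atom 5: C, bond orders sum to 4 (valence 4) → 0 H
  atom 6: C, bond orders sum to 4 (valence 4) → 0 H
  atom 7: N, bond orders sum to 1 (valence 3) → 2 H
  atom 8: C, bond orders sum to 4 (valence 4) → 0 H
  atom 9: C, bond orders sum to 4 (valence 4) → 0 H
  atom 10: O, bond orders sum to 2 (valence 2) → 0 H
  atom 11: O, bond orders sum to 2 (valence 2) → 0 H
  atom 12: C, bond orders sum to 1 (valence 4) → 3 H
  atom 13: N, bond orders sum to 2 (valence 3) → 1 H
  atom 14: C, bond orders sum to 4 (valence 4) → 0 H
  atom 15: C, bond orders sum to 4 (valence 4) → 0 H
  atom 16: N, bond orders sum to 3 (valence 3) → 0 H
Total hydrogens: 9.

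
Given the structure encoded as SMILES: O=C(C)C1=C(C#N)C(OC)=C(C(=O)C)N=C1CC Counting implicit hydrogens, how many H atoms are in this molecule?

14

Walk through each heavy atom and fill implicit hydrogens from standard valence (C 4, N 3, O 2, S 2, halogen 1):
  atom 1: O, bond orders sum to 2 (valence 2) → 0 H
  atom 2: C, bond orders sum to 4 (valence 4) → 0 H
  atom 3: C, bond orders sum to 1 (valence 4) → 3 H
  atom 4: C, bond orders sum to 4 (valence 4) → 0 H
  atom 5: C, bond orders sum to 4 (valence 4) → 0 H
  atom 6: C, bond orders sum to 4 (valence 4) → 0 H
  atom 7: N, bond orders sum to 3 (valence 3) → 0 H
  atom 8: C, bond orders sum to 4 (valence 4) → 0 H
  atom 9: O, bond orders sum to 2 (valence 2) → 0 H
  atom 10: C, bond orders sum to 1 (valence 4) → 3 H
  atom 11: C, bond orders sum to 4 (valence 4) → 0 H
  atom 12: C, bond orders sum to 4 (valence 4) → 0 H
  atom 13: O, bond orders sum to 2 (valence 2) → 0 H
  atom 14: C, bond orders sum to 1 (valence 4) → 3 H
  atom 15: N, bond orders sum to 3 (valence 3) → 0 H
  atom 16: C, bond orders sum to 4 (valence 4) → 0 H
  atom 17: C, bond orders sum to 2 (valence 4) → 2 H
  atom 18: C, bond orders sum to 1 (valence 4) → 3 H
Total hydrogens: 14.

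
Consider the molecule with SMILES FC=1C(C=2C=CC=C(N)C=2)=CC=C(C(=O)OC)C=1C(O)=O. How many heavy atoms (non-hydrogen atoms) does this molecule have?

21

Every atom symbol written in the SMILES (organic subset) is one heavy atom; implicit H are not written.
Heavy atoms by element → C:15, F:1, N:1, O:4.
Total: 21.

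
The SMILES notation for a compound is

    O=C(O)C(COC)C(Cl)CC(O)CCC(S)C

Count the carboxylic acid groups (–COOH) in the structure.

The carboxylic acid motif appears at heavy-atom position 2 in the SMILES.
Other groups present: 1 ether, 1 hydroxyl, 1 thiol.
Carboxylic acid count: 1.

1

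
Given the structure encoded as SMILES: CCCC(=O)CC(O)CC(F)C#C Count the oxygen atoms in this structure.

Scan the SMILES for O atoms (remember two-letter symbols like Cl and Br are single atoms).
Oxygen count: 2.

2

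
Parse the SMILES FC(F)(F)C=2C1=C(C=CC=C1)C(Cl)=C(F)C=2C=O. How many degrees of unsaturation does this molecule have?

Degree of unsaturation = (number of rings) + (number of π bonds).
Ring closures in the SMILES: 2.
π bonds: 6 double bonds (each 1 DoU) → 6 DoU from unsaturation.
Total DoU = 2 + 6 = 8.

8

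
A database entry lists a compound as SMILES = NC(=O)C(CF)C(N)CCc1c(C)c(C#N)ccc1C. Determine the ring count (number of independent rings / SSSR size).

1

In SMILES, each pair of matching ring-closure digits denotes one ring-closing bond; the number of such bonds equals the number of independent rings.
Ring-closure bonds here: 1.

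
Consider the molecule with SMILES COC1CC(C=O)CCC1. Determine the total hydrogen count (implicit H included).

Walk through each heavy atom and fill implicit hydrogens from standard valence (C 4, N 3, O 2, S 2, halogen 1):
  atom 1: C, bond orders sum to 1 (valence 4) → 3 H
  atom 2: O, bond orders sum to 2 (valence 2) → 0 H
  atom 3: C, bond orders sum to 3 (valence 4) → 1 H
  atom 4: C, bond orders sum to 2 (valence 4) → 2 H
  atom 5: C, bond orders sum to 3 (valence 4) → 1 H
  atom 6: C, bond orders sum to 3 (valence 4) → 1 H
  atom 7: O, bond orders sum to 2 (valence 2) → 0 H
  atom 8: C, bond orders sum to 2 (valence 4) → 2 H
  atom 9: C, bond orders sum to 2 (valence 4) → 2 H
  atom 10: C, bond orders sum to 2 (valence 4) → 2 H
Total hydrogens: 14.

14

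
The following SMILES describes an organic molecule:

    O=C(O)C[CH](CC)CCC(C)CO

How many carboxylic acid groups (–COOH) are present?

1

The carboxylic acid motif appears at heavy-atom position 2 in the SMILES.
Other groups present: 1 hydroxyl.
Carboxylic acid count: 1.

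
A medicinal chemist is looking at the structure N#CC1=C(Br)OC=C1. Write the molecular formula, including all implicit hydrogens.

Walk through each heavy atom and fill implicit hydrogens from standard valence (C 4, N 3, O 2, S 2, halogen 1):
  atom 1: N, bond orders sum to 3 (valence 3) → 0 H
  atom 2: C, bond orders sum to 4 (valence 4) → 0 H
  atom 3: C, bond orders sum to 4 (valence 4) → 0 H
  atom 4: C, bond orders sum to 4 (valence 4) → 0 H
  atom 5: Br (halogen, monovalent) → 0 H
  atom 6: O, bond orders sum to 2 (valence 2) → 0 H
  atom 7: C, bond orders sum to 3 (valence 4) → 1 H
  atom 8: C, bond orders sum to 3 (valence 4) → 1 H
Totals → C:5, H:2, Br:1, N:1, O:1.
In Hill order: C5H2BrNO.

C5H2BrNO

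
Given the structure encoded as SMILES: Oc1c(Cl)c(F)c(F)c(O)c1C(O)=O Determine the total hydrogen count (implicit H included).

3

Walk through each heavy atom and fill implicit hydrogens from standard valence (C 4, N 3, O 2, S 2, halogen 1); for lowercase aromatic atoms, an aromatic c carries 1 H when it has two neighbours and 0 H with three, and aromatic n carries 0 H:
  atom 1: O, bond orders sum to 1 (valence 2) → 1 H
  atom 2: aromatic c, 3 neighbours → 0 H
  atom 3: aromatic c, 3 neighbours → 0 H
  atom 4: Cl (halogen, monovalent) → 0 H
  atom 5: aromatic c, 3 neighbours → 0 H
  atom 6: F (halogen, monovalent) → 0 H
  atom 7: aromatic c, 3 neighbours → 0 H
  atom 8: F (halogen, monovalent) → 0 H
  atom 9: aromatic c, 3 neighbours → 0 H
  atom 10: O, bond orders sum to 1 (valence 2) → 1 H
  atom 11: aromatic c, 3 neighbours → 0 H
  atom 12: C, bond orders sum to 4 (valence 4) → 0 H
  atom 13: O, bond orders sum to 1 (valence 2) → 1 H
  atom 14: O, bond orders sum to 2 (valence 2) → 0 H
Total hydrogens: 3.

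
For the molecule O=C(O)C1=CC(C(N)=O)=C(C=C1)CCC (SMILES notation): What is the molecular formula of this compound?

Walk through each heavy atom and fill implicit hydrogens from standard valence (C 4, N 3, O 2, S 2, halogen 1):
  atom 1: O, bond orders sum to 2 (valence 2) → 0 H
  atom 2: C, bond orders sum to 4 (valence 4) → 0 H
  atom 3: O, bond orders sum to 1 (valence 2) → 1 H
  atom 4: C, bond orders sum to 4 (valence 4) → 0 H
  atom 5: C, bond orders sum to 3 (valence 4) → 1 H
  atom 6: C, bond orders sum to 4 (valence 4) → 0 H
  atom 7: C, bond orders sum to 4 (valence 4) → 0 H
  atom 8: N, bond orders sum to 1 (valence 3) → 2 H
  atom 9: O, bond orders sum to 2 (valence 2) → 0 H
  atom 10: C, bond orders sum to 4 (valence 4) → 0 H
  atom 11: C, bond orders sum to 3 (valence 4) → 1 H
  atom 12: C, bond orders sum to 3 (valence 4) → 1 H
  atom 13: C, bond orders sum to 2 (valence 4) → 2 H
  atom 14: C, bond orders sum to 2 (valence 4) → 2 H
  atom 15: C, bond orders sum to 1 (valence 4) → 3 H
Totals → C:11, H:13, N:1, O:3.

C11H13NO3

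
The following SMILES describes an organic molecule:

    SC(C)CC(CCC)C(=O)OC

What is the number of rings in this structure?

In SMILES, each pair of matching ring-closure digits denotes one ring-closing bond; the number of such bonds equals the number of independent rings.
Ring-closure bonds here: 0.

0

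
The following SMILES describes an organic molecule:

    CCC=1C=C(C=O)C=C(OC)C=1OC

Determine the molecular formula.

C11H14O3

Walk through each heavy atom and fill implicit hydrogens from standard valence (C 4, N 3, O 2, S 2, halogen 1):
  atom 1: C, bond orders sum to 1 (valence 4) → 3 H
  atom 2: C, bond orders sum to 2 (valence 4) → 2 H
  atom 3: C, bond orders sum to 4 (valence 4) → 0 H
  atom 4: C, bond orders sum to 3 (valence 4) → 1 H
  atom 5: C, bond orders sum to 4 (valence 4) → 0 H
  atom 6: C, bond orders sum to 3 (valence 4) → 1 H
  atom 7: O, bond orders sum to 2 (valence 2) → 0 H
  atom 8: C, bond orders sum to 3 (valence 4) → 1 H
  atom 9: C, bond orders sum to 4 (valence 4) → 0 H
  atom 10: O, bond orders sum to 2 (valence 2) → 0 H
  atom 11: C, bond orders sum to 1 (valence 4) → 3 H
  atom 12: C, bond orders sum to 4 (valence 4) → 0 H
  atom 13: O, bond orders sum to 2 (valence 2) → 0 H
  atom 14: C, bond orders sum to 1 (valence 4) → 3 H
Totals → C:11, H:14, O:3.
In Hill order: C11H14O3.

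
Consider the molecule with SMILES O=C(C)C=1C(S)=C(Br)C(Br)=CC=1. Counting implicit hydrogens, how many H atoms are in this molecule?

Walk through each heavy atom and fill implicit hydrogens from standard valence (C 4, N 3, O 2, S 2, halogen 1):
  atom 1: O, bond orders sum to 2 (valence 2) → 0 H
  atom 2: C, bond orders sum to 4 (valence 4) → 0 H
  atom 3: C, bond orders sum to 1 (valence 4) → 3 H
  atom 4: C, bond orders sum to 4 (valence 4) → 0 H
  atom 5: C, bond orders sum to 4 (valence 4) → 0 H
  atom 6: S, bond orders sum to 1 (valence 2) → 1 H
  atom 7: C, bond orders sum to 4 (valence 4) → 0 H
  atom 8: Br (halogen, monovalent) → 0 H
  atom 9: C, bond orders sum to 4 (valence 4) → 0 H
  atom 10: Br (halogen, monovalent) → 0 H
  atom 11: C, bond orders sum to 3 (valence 4) → 1 H
  atom 12: C, bond orders sum to 3 (valence 4) → 1 H
Total hydrogens: 6.

6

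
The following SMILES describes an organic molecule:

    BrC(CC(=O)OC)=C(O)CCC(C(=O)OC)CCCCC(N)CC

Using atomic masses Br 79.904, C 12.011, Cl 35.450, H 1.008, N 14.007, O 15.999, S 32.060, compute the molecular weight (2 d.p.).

First, the molecular formula is C17H30BrNO5 (counting implicit H from valence).
  Br: 1 × 79.904 = 79.904
  C: 17 × 12.011 = 204.187
  H: 30 × 1.008 = 30.240
  N: 1 × 14.007 = 14.007
  O: 5 × 15.999 = 79.995
Sum: 1×79.904 + 17×12.011 + 30×1.008 + 1×14.007 + 5×15.999 = 408.333 → 408.33 g/mol.

408.33 g/mol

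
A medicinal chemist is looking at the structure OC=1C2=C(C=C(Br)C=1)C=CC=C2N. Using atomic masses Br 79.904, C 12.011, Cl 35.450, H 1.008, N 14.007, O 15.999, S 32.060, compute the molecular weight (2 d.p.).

238.08 g/mol

First, the molecular formula is C10H8BrNO (counting implicit H from valence).
  Br: 1 × 79.904 = 79.904
  C: 10 × 12.011 = 120.110
  H: 8 × 1.008 = 8.064
  N: 1 × 14.007 = 14.007
  O: 1 × 15.999 = 15.999
Sum: 1×79.904 + 10×12.011 + 8×1.008 + 1×14.007 + 1×15.999 = 238.084 → 238.08 g/mol.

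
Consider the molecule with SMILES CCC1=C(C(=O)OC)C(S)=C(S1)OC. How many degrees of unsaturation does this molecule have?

4

Degree of unsaturation = (number of rings) + (number of π bonds).
Ring closures in the SMILES: 1.
π bonds: 3 double bonds (each 1 DoU) → 3 DoU from unsaturation.
Total DoU = 1 + 3 = 4.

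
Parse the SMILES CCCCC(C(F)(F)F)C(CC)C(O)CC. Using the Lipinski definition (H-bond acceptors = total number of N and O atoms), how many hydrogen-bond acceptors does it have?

N atoms: 0; O atoms: 1.
Lipinski HBA = 0 + 1 = 1.

1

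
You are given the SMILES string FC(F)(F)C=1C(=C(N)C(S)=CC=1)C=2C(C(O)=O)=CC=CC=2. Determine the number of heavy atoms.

Every atom symbol written in the SMILES (organic subset) is one heavy atom; implicit H are not written.
Heavy atoms by element → C:14, F:3, N:1, O:2, S:1.
Total: 21.

21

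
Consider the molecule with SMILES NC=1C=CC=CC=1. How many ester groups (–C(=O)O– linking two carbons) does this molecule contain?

0

Scan the SMILES for the ester motif — none present.
Groups that are present: 1 primary amine.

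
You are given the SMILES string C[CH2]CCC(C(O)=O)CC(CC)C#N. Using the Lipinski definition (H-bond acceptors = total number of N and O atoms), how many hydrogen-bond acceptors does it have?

3

N atoms: 1; O atoms: 2.
Lipinski HBA = 1 + 2 = 3.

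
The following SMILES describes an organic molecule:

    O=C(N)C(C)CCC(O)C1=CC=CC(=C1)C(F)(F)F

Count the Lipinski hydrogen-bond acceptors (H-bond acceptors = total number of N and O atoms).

3

N atoms: 1; O atoms: 2.
Lipinski HBA = 1 + 2 = 3.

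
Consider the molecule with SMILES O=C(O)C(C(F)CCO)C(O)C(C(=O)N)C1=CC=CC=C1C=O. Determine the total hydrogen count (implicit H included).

18

Walk through each heavy atom and fill implicit hydrogens from standard valence (C 4, N 3, O 2, S 2, halogen 1):
  atom 1: O, bond orders sum to 2 (valence 2) → 0 H
  atom 2: C, bond orders sum to 4 (valence 4) → 0 H
  atom 3: O, bond orders sum to 1 (valence 2) → 1 H
  atom 4: C, bond orders sum to 3 (valence 4) → 1 H
  atom 5: C, bond orders sum to 3 (valence 4) → 1 H
  atom 6: F (halogen, monovalent) → 0 H
  atom 7: C, bond orders sum to 2 (valence 4) → 2 H
  atom 8: C, bond orders sum to 2 (valence 4) → 2 H
  atom 9: O, bond orders sum to 1 (valence 2) → 1 H
  atom 10: C, bond orders sum to 3 (valence 4) → 1 H
  atom 11: O, bond orders sum to 1 (valence 2) → 1 H
  atom 12: C, bond orders sum to 3 (valence 4) → 1 H
  atom 13: C, bond orders sum to 4 (valence 4) → 0 H
  atom 14: O, bond orders sum to 2 (valence 2) → 0 H
  atom 15: N, bond orders sum to 1 (valence 3) → 2 H
  atom 16: C, bond orders sum to 4 (valence 4) → 0 H
  atom 17: C, bond orders sum to 3 (valence 4) → 1 H
  atom 18: C, bond orders sum to 3 (valence 4) → 1 H
  atom 19: C, bond orders sum to 3 (valence 4) → 1 H
  atom 20: C, bond orders sum to 3 (valence 4) → 1 H
  atom 21: C, bond orders sum to 4 (valence 4) → 0 H
  atom 22: C, bond orders sum to 3 (valence 4) → 1 H
  atom 23: O, bond orders sum to 2 (valence 2) → 0 H
Total hydrogens: 18.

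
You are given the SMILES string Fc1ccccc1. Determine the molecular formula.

C6H5F

Walk through each heavy atom and fill implicit hydrogens from standard valence (C 4, N 3, O 2, S 2, halogen 1); for lowercase aromatic atoms, an aromatic c carries 1 H when it has two neighbours and 0 H with three, and aromatic n carries 0 H:
  atom 1: F (halogen, monovalent) → 0 H
  atom 2: aromatic c, 3 neighbours → 0 H
  atom 3: aromatic c, 2 neighbours → 1 H
  atom 4: aromatic c, 2 neighbours → 1 H
  atom 5: aromatic c, 2 neighbours → 1 H
  atom 6: aromatic c, 2 neighbours → 1 H
  atom 7: aromatic c, 2 neighbours → 1 H
Totals → C:6, H:5, F:1.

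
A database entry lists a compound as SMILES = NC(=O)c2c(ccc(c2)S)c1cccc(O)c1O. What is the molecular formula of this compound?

C13H11NO3S

Walk through each heavy atom and fill implicit hydrogens from standard valence (C 4, N 3, O 2, S 2, halogen 1); for lowercase aromatic atoms, an aromatic c carries 1 H when it has two neighbours and 0 H with three, and aromatic n carries 0 H:
  atom 1: N, bond orders sum to 1 (valence 3) → 2 H
  atom 2: C, bond orders sum to 4 (valence 4) → 0 H
  atom 3: O, bond orders sum to 2 (valence 2) → 0 H
  atom 4: aromatic c, 3 neighbours → 0 H
  atom 5: aromatic c, 3 neighbours → 0 H
  atom 6: aromatic c, 2 neighbours → 1 H
  atom 7: aromatic c, 2 neighbours → 1 H
  atom 8: aromatic c, 3 neighbours → 0 H
  atom 9: aromatic c, 2 neighbours → 1 H
  atom 10: S, bond orders sum to 1 (valence 2) → 1 H
  atom 11: aromatic c, 3 neighbours → 0 H
  atom 12: aromatic c, 2 neighbours → 1 H
  atom 13: aromatic c, 2 neighbours → 1 H
  atom 14: aromatic c, 2 neighbours → 1 H
  atom 15: aromatic c, 3 neighbours → 0 H
  atom 16: O, bond orders sum to 1 (valence 2) → 1 H
  atom 17: aromatic c, 3 neighbours → 0 H
  atom 18: O, bond orders sum to 1 (valence 2) → 1 H
Totals → C:13, H:11, N:1, O:3, S:1.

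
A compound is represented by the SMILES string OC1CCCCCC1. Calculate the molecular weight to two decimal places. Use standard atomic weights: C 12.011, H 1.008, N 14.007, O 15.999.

First, the molecular formula is C7H14O (counting implicit H from valence).
  C: 7 × 12.011 = 84.077
  H: 14 × 1.008 = 14.112
  O: 1 × 15.999 = 15.999
Sum: 7×12.011 + 14×1.008 + 1×15.999 = 114.188 → 114.19 g/mol.

114.19 g/mol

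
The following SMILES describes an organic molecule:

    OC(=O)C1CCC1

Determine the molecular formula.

Walk through each heavy atom and fill implicit hydrogens from standard valence (C 4, N 3, O 2, S 2, halogen 1):
  atom 1: O, bond orders sum to 1 (valence 2) → 1 H
  atom 2: C, bond orders sum to 4 (valence 4) → 0 H
  atom 3: O, bond orders sum to 2 (valence 2) → 0 H
  atom 4: C, bond orders sum to 3 (valence 4) → 1 H
  atom 5: C, bond orders sum to 2 (valence 4) → 2 H
  atom 6: C, bond orders sum to 2 (valence 4) → 2 H
  atom 7: C, bond orders sum to 2 (valence 4) → 2 H
Totals → C:5, H:8, O:2.
In Hill order: C5H8O2.

C5H8O2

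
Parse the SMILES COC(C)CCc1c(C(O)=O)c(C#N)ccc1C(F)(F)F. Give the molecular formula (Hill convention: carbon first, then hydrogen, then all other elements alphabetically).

Walk through each heavy atom and fill implicit hydrogens from standard valence (C 4, N 3, O 2, S 2, halogen 1); for lowercase aromatic atoms, an aromatic c carries 1 H when it has two neighbours and 0 H with three, and aromatic n carries 0 H:
  atom 1: C, bond orders sum to 1 (valence 4) → 3 H
  atom 2: O, bond orders sum to 2 (valence 2) → 0 H
  atom 3: C, bond orders sum to 3 (valence 4) → 1 H
  atom 4: C, bond orders sum to 1 (valence 4) → 3 H
  atom 5: C, bond orders sum to 2 (valence 4) → 2 H
  atom 6: C, bond orders sum to 2 (valence 4) → 2 H
  atom 7: aromatic c, 3 neighbours → 0 H
  atom 8: aromatic c, 3 neighbours → 0 H
  atom 9: C, bond orders sum to 4 (valence 4) → 0 H
  atom 10: O, bond orders sum to 1 (valence 2) → 1 H
  atom 11: O, bond orders sum to 2 (valence 2) → 0 H
  atom 12: aromatic c, 3 neighbours → 0 H
  atom 13: C, bond orders sum to 4 (valence 4) → 0 H
  atom 14: N, bond orders sum to 3 (valence 3) → 0 H
  atom 15: aromatic c, 2 neighbours → 1 H
  atom 16: aromatic c, 2 neighbours → 1 H
  atom 17: aromatic c, 3 neighbours → 0 H
  atom 18: C, bond orders sum to 4 (valence 4) → 0 H
  atom 19: F (halogen, monovalent) → 0 H
  atom 20: F (halogen, monovalent) → 0 H
  atom 21: F (halogen, monovalent) → 0 H
Totals → C:14, H:14, F:3, N:1, O:3.

C14H14F3NO3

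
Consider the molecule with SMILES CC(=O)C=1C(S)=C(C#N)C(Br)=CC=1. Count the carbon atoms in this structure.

9

Count every carbon token in the SMILES (each C, including those in ring-closure positions and inside branches).
Carbon count: 9.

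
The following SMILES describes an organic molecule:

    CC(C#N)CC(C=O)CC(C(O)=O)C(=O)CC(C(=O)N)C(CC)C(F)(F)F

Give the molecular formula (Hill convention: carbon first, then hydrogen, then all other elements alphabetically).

Walk through each heavy atom and fill implicit hydrogens from standard valence (C 4, N 3, O 2, S 2, halogen 1):
  atom 1: C, bond orders sum to 1 (valence 4) → 3 H
  atom 2: C, bond orders sum to 3 (valence 4) → 1 H
  atom 3: C, bond orders sum to 4 (valence 4) → 0 H
  atom 4: N, bond orders sum to 3 (valence 3) → 0 H
  atom 5: C, bond orders sum to 2 (valence 4) → 2 H
  atom 6: C, bond orders sum to 3 (valence 4) → 1 H
  atom 7: C, bond orders sum to 3 (valence 4) → 1 H
  atom 8: O, bond orders sum to 2 (valence 2) → 0 H
  atom 9: C, bond orders sum to 2 (valence 4) → 2 H
  atom 10: C, bond orders sum to 3 (valence 4) → 1 H
  atom 11: C, bond orders sum to 4 (valence 4) → 0 H
  atom 12: O, bond orders sum to 1 (valence 2) → 1 H
  atom 13: O, bond orders sum to 2 (valence 2) → 0 H
  atom 14: C, bond orders sum to 4 (valence 4) → 0 H
  atom 15: O, bond orders sum to 2 (valence 2) → 0 H
  atom 16: C, bond orders sum to 2 (valence 4) → 2 H
  atom 17: C, bond orders sum to 3 (valence 4) → 1 H
  atom 18: C, bond orders sum to 4 (valence 4) → 0 H
  atom 19: O, bond orders sum to 2 (valence 2) → 0 H
  atom 20: N, bond orders sum to 1 (valence 3) → 2 H
  atom 21: C, bond orders sum to 3 (valence 4) → 1 H
  atom 22: C, bond orders sum to 2 (valence 4) → 2 H
  atom 23: C, bond orders sum to 1 (valence 4) → 3 H
  atom 24: C, bond orders sum to 4 (valence 4) → 0 H
  atom 25: F (halogen, monovalent) → 0 H
  atom 26: F (halogen, monovalent) → 0 H
  atom 27: F (halogen, monovalent) → 0 H
Totals → C:17, H:23, F:3, N:2, O:5.
In Hill order: C17H23F3N2O5.

C17H23F3N2O5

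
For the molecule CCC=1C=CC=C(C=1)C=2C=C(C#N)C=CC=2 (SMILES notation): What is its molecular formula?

C15H13N

Walk through each heavy atom and fill implicit hydrogens from standard valence (C 4, N 3, O 2, S 2, halogen 1):
  atom 1: C, bond orders sum to 1 (valence 4) → 3 H
  atom 2: C, bond orders sum to 2 (valence 4) → 2 H
  atom 3: C, bond orders sum to 4 (valence 4) → 0 H
  atom 4: C, bond orders sum to 3 (valence 4) → 1 H
  atom 5: C, bond orders sum to 3 (valence 4) → 1 H
  atom 6: C, bond orders sum to 3 (valence 4) → 1 H
  atom 7: C, bond orders sum to 4 (valence 4) → 0 H
  atom 8: C, bond orders sum to 3 (valence 4) → 1 H
  atom 9: C, bond orders sum to 4 (valence 4) → 0 H
  atom 10: C, bond orders sum to 3 (valence 4) → 1 H
  atom 11: C, bond orders sum to 4 (valence 4) → 0 H
  atom 12: C, bond orders sum to 4 (valence 4) → 0 H
  atom 13: N, bond orders sum to 3 (valence 3) → 0 H
  atom 14: C, bond orders sum to 3 (valence 4) → 1 H
  atom 15: C, bond orders sum to 3 (valence 4) → 1 H
  atom 16: C, bond orders sum to 3 (valence 4) → 1 H
Totals → C:15, H:13, N:1.
In Hill order: C15H13N.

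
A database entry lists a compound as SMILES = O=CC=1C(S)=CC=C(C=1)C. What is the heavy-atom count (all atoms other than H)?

Every atom symbol written in the SMILES (organic subset) is one heavy atom; implicit H are not written.
Heavy atoms by element → C:8, O:1, S:1.
Total: 10.

10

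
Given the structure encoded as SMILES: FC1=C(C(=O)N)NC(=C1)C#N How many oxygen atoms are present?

1

Scan the SMILES for O atoms (remember two-letter symbols like Cl and Br are single atoms).
Oxygen count: 1.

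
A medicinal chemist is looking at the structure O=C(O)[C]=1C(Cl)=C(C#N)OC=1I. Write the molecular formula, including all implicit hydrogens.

C6HClINO3

Walk through each heavy atom and fill implicit hydrogens from standard valence (C 4, N 3, O 2, S 2, halogen 1):
  atom 1: O, bond orders sum to 2 (valence 2) → 0 H
  atom 2: C, bond orders sum to 4 (valence 4) → 0 H
  atom 3: O, bond orders sum to 1 (valence 2) → 1 H
  atom 4: C with explicit H count 0
  atom 5: C, bond orders sum to 4 (valence 4) → 0 H
  atom 6: Cl (halogen, monovalent) → 0 H
  atom 7: C, bond orders sum to 4 (valence 4) → 0 H
  atom 8: C, bond orders sum to 4 (valence 4) → 0 H
  atom 9: N, bond orders sum to 3 (valence 3) → 0 H
  atom 10: O, bond orders sum to 2 (valence 2) → 0 H
  atom 11: C, bond orders sum to 4 (valence 4) → 0 H
  atom 12: I (halogen, monovalent) → 0 H
Totals → C:6, H:1, Cl:1, I:1, N:1, O:3.
In Hill order: C6HClINO3.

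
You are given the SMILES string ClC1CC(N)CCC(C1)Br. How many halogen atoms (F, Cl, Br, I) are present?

Halogen atoms appear at heavy-atom positions 1, 10 (1×Br, 1×Cl).
Other groups present: 1 primary amine.
Halogen count: 2.

2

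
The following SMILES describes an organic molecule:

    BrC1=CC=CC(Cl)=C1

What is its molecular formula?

Walk through each heavy atom and fill implicit hydrogens from standard valence (C 4, N 3, O 2, S 2, halogen 1):
  atom 1: Br (halogen, monovalent) → 0 H
  atom 2: C, bond orders sum to 4 (valence 4) → 0 H
  atom 3: C, bond orders sum to 3 (valence 4) → 1 H
  atom 4: C, bond orders sum to 3 (valence 4) → 1 H
  atom 5: C, bond orders sum to 3 (valence 4) → 1 H
  atom 6: C, bond orders sum to 4 (valence 4) → 0 H
  atom 7: Cl (halogen, monovalent) → 0 H
  atom 8: C, bond orders sum to 3 (valence 4) → 1 H
Totals → C:6, H:4, Br:1, Cl:1.

C6H4BrCl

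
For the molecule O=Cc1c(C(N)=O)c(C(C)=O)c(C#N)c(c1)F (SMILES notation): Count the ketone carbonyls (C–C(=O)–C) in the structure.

The ketone motif appears at heavy-atom position 9 in the SMILES.
Other groups present: 1 aldehyde, 1 amide, 1 nitrile.
Ketone count: 1.

1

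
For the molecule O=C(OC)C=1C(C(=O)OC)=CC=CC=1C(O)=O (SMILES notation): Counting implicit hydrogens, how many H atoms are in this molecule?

10

Walk through each heavy atom and fill implicit hydrogens from standard valence (C 4, N 3, O 2, S 2, halogen 1):
  atom 1: O, bond orders sum to 2 (valence 2) → 0 H
  atom 2: C, bond orders sum to 4 (valence 4) → 0 H
  atom 3: O, bond orders sum to 2 (valence 2) → 0 H
  atom 4: C, bond orders sum to 1 (valence 4) → 3 H
  atom 5: C, bond orders sum to 4 (valence 4) → 0 H
  atom 6: C, bond orders sum to 4 (valence 4) → 0 H
  atom 7: C, bond orders sum to 4 (valence 4) → 0 H
  atom 8: O, bond orders sum to 2 (valence 2) → 0 H
  atom 9: O, bond orders sum to 2 (valence 2) → 0 H
  atom 10: C, bond orders sum to 1 (valence 4) → 3 H
  atom 11: C, bond orders sum to 3 (valence 4) → 1 H
  atom 12: C, bond orders sum to 3 (valence 4) → 1 H
  atom 13: C, bond orders sum to 3 (valence 4) → 1 H
  atom 14: C, bond orders sum to 4 (valence 4) → 0 H
  atom 15: C, bond orders sum to 4 (valence 4) → 0 H
  atom 16: O, bond orders sum to 1 (valence 2) → 1 H
  atom 17: O, bond orders sum to 2 (valence 2) → 0 H
Total hydrogens: 10.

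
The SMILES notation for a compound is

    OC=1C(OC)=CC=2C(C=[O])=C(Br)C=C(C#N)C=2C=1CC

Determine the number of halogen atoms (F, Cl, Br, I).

1

Halogen atoms appear at heavy-atom position 12 (1×Br).
Other groups present: 1 aldehyde, 1 ether, 1 hydroxyl, 1 nitrile.
Halogen count: 1.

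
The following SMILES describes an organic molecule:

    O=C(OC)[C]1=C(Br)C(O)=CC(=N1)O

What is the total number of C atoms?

Count every carbon token in the SMILES (each C, including those in ring-closure positions and inside branches).
Carbon count: 7.

7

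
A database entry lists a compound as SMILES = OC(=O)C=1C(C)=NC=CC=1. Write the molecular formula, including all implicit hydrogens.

C7H7NO2

Walk through each heavy atom and fill implicit hydrogens from standard valence (C 4, N 3, O 2, S 2, halogen 1):
  atom 1: O, bond orders sum to 1 (valence 2) → 1 H
  atom 2: C, bond orders sum to 4 (valence 4) → 0 H
  atom 3: O, bond orders sum to 2 (valence 2) → 0 H
  atom 4: C, bond orders sum to 4 (valence 4) → 0 H
  atom 5: C, bond orders sum to 4 (valence 4) → 0 H
  atom 6: C, bond orders sum to 1 (valence 4) → 3 H
  atom 7: N, bond orders sum to 3 (valence 3) → 0 H
  atom 8: C, bond orders sum to 3 (valence 4) → 1 H
  atom 9: C, bond orders sum to 3 (valence 4) → 1 H
  atom 10: C, bond orders sum to 3 (valence 4) → 1 H
Totals → C:7, H:7, N:1, O:2.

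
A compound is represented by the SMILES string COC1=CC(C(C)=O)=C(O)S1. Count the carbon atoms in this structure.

Count every carbon token in the SMILES (each C, including those in ring-closure positions and inside branches).
Carbon count: 7.

7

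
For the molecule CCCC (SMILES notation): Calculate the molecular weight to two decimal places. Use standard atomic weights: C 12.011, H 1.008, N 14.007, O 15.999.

First, the molecular formula is C4H10 (counting implicit H from valence).
  C: 4 × 12.011 = 48.044
  H: 10 × 1.008 = 10.080
Sum: 4×12.011 + 10×1.008 = 58.124 → 58.12 g/mol.

58.12 g/mol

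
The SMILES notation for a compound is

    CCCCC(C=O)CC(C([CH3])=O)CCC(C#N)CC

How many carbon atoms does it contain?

16

Count every carbon token in the SMILES (each C, including those in ring-closure positions and inside branches).
Carbon count: 16.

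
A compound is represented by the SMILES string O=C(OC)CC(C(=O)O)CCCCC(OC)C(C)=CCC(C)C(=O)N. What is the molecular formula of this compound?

Walk through each heavy atom and fill implicit hydrogens from standard valence (C 4, N 3, O 2, S 2, halogen 1):
  atom 1: O, bond orders sum to 2 (valence 2) → 0 H
  atom 2: C, bond orders sum to 4 (valence 4) → 0 H
  atom 3: O, bond orders sum to 2 (valence 2) → 0 H
  atom 4: C, bond orders sum to 1 (valence 4) → 3 H
  atom 5: C, bond orders sum to 2 (valence 4) → 2 H
  atom 6: C, bond orders sum to 3 (valence 4) → 1 H
  atom 7: C, bond orders sum to 4 (valence 4) → 0 H
  atom 8: O, bond orders sum to 2 (valence 2) → 0 H
  atom 9: O, bond orders sum to 1 (valence 2) → 1 H
  atom 10: C, bond orders sum to 2 (valence 4) → 2 H
  atom 11: C, bond orders sum to 2 (valence 4) → 2 H
  atom 12: C, bond orders sum to 2 (valence 4) → 2 H
  atom 13: C, bond orders sum to 2 (valence 4) → 2 H
  atom 14: C, bond orders sum to 3 (valence 4) → 1 H
  atom 15: O, bond orders sum to 2 (valence 2) → 0 H
  atom 16: C, bond orders sum to 1 (valence 4) → 3 H
  atom 17: C, bond orders sum to 4 (valence 4) → 0 H
  atom 18: C, bond orders sum to 1 (valence 4) → 3 H
  atom 19: C, bond orders sum to 3 (valence 4) → 1 H
  atom 20: C, bond orders sum to 2 (valence 4) → 2 H
  atom 21: C, bond orders sum to 3 (valence 4) → 1 H
  atom 22: C, bond orders sum to 1 (valence 4) → 3 H
  atom 23: C, bond orders sum to 4 (valence 4) → 0 H
  atom 24: O, bond orders sum to 2 (valence 2) → 0 H
  atom 25: N, bond orders sum to 1 (valence 3) → 2 H
Totals → C:18, H:31, N:1, O:6.
In Hill order: C18H31NO6.

C18H31NO6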